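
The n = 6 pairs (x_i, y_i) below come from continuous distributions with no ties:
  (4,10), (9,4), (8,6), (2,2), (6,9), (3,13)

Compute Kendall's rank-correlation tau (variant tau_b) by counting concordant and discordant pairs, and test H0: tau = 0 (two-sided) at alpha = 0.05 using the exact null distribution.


Step 1: Enumerate the 15 unordered pairs (i,j) with i<j and classify each by sign(x_j-x_i) * sign(y_j-y_i).
  (1,2):dx=+5,dy=-6->D; (1,3):dx=+4,dy=-4->D; (1,4):dx=-2,dy=-8->C; (1,5):dx=+2,dy=-1->D
  (1,6):dx=-1,dy=+3->D; (2,3):dx=-1,dy=+2->D; (2,4):dx=-7,dy=-2->C; (2,5):dx=-3,dy=+5->D
  (2,6):dx=-6,dy=+9->D; (3,4):dx=-6,dy=-4->C; (3,5):dx=-2,dy=+3->D; (3,6):dx=-5,dy=+7->D
  (4,5):dx=+4,dy=+7->C; (4,6):dx=+1,dy=+11->C; (5,6):dx=-3,dy=+4->D
Step 2: C = 5, D = 10, total pairs = 15.
Step 3: tau = (C - D)/(n(n-1)/2) = (5 - 10)/15 = -0.333333.
Step 4: Exact two-sided p-value (enumerate n! = 720 permutations of y under H0): p = 0.469444.
Step 5: alpha = 0.05. fail to reject H0.

tau_b = -0.3333 (C=5, D=10), p = 0.469444, fail to reject H0.


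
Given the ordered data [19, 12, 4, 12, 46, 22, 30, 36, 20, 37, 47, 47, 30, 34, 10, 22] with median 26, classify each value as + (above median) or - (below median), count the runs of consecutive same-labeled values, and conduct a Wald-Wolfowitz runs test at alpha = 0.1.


Step 1: Compute median = 26; label A = above, B = below.
Labels in order: BBBBABAABAAAAABB  (n_A = 8, n_B = 8)
Step 2: Count runs R = 7.
Step 3: Under H0 (random ordering), E[R] = 2*n_A*n_B/(n_A+n_B) + 1 = 2*8*8/16 + 1 = 9.0000.
        Var[R] = 2*n_A*n_B*(2*n_A*n_B - n_A - n_B) / ((n_A+n_B)^2 * (n_A+n_B-1)) = 14336/3840 = 3.7333.
        SD[R] = 1.9322.
Step 4: Continuity-corrected z = (R + 0.5 - E[R]) / SD[R] = (7 + 0.5 - 9.0000) / 1.9322 = -0.7763.
Step 5: Two-sided p-value via normal approximation = 2*(1 - Phi(|z|)) = 0.437558.
Step 6: alpha = 0.1. fail to reject H0.

R = 7, z = -0.7763, p = 0.437558, fail to reject H0.


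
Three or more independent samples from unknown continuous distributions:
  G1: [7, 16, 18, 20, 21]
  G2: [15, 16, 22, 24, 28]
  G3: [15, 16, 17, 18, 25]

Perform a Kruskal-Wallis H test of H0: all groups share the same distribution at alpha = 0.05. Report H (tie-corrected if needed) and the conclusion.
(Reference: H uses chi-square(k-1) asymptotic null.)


Step 1: Combine all N = 15 observations and assign midranks.
sorted (value, group, rank): (7,G1,1), (15,G2,2.5), (15,G3,2.5), (16,G1,5), (16,G2,5), (16,G3,5), (17,G3,7), (18,G1,8.5), (18,G3,8.5), (20,G1,10), (21,G1,11), (22,G2,12), (24,G2,13), (25,G3,14), (28,G2,15)
Step 2: Sum ranks within each group.
R_1 = 35.5 (n_1 = 5)
R_2 = 47.5 (n_2 = 5)
R_3 = 37 (n_3 = 5)
Step 3: H = 12/(N(N+1)) * sum(R_i^2/n_i) - 3(N+1)
     = 12/(15*16) * (35.5^2/5 + 47.5^2/5 + 37^2/5) - 3*16
     = 0.050000 * 977.1 - 48
     = 0.855000.
Step 4: Ties present; correction factor C = 1 - 36/(15^3 - 15) = 0.989286. Corrected H = 0.855000 / 0.989286 = 0.864260.
Step 5: Under H0, H ~ chi^2(2); p-value = 0.649125.
Step 6: alpha = 0.05. fail to reject H0.

H = 0.8643, df = 2, p = 0.649125, fail to reject H0.


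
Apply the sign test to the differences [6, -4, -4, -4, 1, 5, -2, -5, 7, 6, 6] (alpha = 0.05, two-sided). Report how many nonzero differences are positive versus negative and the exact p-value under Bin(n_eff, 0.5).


Step 1: Discard zero differences. Original n = 11; n_eff = number of nonzero differences = 11.
Nonzero differences (with sign): +6, -4, -4, -4, +1, +5, -2, -5, +7, +6, +6
Step 2: Count signs: positive = 6, negative = 5.
Step 3: Under H0: P(positive) = 0.5, so the number of positives S ~ Bin(11, 0.5).
Step 4: Two-sided exact p-value = sum of Bin(11,0.5) probabilities at or below the observed probability = 1.000000.
Step 5: alpha = 0.05. fail to reject H0.

n_eff = 11, pos = 6, neg = 5, p = 1.000000, fail to reject H0.


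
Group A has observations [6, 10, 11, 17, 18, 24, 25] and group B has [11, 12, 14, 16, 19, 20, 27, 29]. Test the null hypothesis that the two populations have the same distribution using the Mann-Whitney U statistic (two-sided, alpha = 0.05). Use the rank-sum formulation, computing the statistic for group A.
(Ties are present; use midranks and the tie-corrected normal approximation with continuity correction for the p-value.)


Step 1: Combine and sort all 15 observations; assign midranks.
sorted (value, group): (6,X), (10,X), (11,X), (11,Y), (12,Y), (14,Y), (16,Y), (17,X), (18,X), (19,Y), (20,Y), (24,X), (25,X), (27,Y), (29,Y)
ranks: 6->1, 10->2, 11->3.5, 11->3.5, 12->5, 14->6, 16->7, 17->8, 18->9, 19->10, 20->11, 24->12, 25->13, 27->14, 29->15
Step 2: Rank sum for X: R1 = 1 + 2 + 3.5 + 8 + 9 + 12 + 13 = 48.5.
Step 3: U_X = R1 - n1(n1+1)/2 = 48.5 - 7*8/2 = 48.5 - 28 = 20.5.
       U_Y = n1*n2 - U_X = 56 - 20.5 = 35.5.
Step 4: Ties are present, so use the tie-corrected normal approximation (with continuity correction) for the p-value.
Step 5: p-value = 0.417471; compare to alpha = 0.05. fail to reject H0.

U_X = 20.5, p = 0.417471, fail to reject H0 at alpha = 0.05.


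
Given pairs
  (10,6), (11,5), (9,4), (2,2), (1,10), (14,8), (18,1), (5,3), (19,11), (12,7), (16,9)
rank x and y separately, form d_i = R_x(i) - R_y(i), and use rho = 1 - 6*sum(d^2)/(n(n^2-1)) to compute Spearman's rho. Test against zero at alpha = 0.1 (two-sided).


Step 1: Rank x and y separately (midranks; no ties here).
rank(x): 10->5, 11->6, 9->4, 2->2, 1->1, 14->8, 18->10, 5->3, 19->11, 12->7, 16->9
rank(y): 6->6, 5->5, 4->4, 2->2, 10->10, 8->8, 1->1, 3->3, 11->11, 7->7, 9->9
Step 2: d_i = R_x(i) - R_y(i); compute d_i^2.
  (5-6)^2=1, (6-5)^2=1, (4-4)^2=0, (2-2)^2=0, (1-10)^2=81, (8-8)^2=0, (10-1)^2=81, (3-3)^2=0, (11-11)^2=0, (7-7)^2=0, (9-9)^2=0
sum(d^2) = 164.
Step 3: rho = 1 - 6*164 / (11*(11^2 - 1)) = 1 - 984/1320 = 0.254545.
Step 4: Under H0, t = rho * sqrt((n-2)/(1-rho^2)) = 0.7896 ~ t(9).
Step 5: Two-sided p-value from the t-distribution with 9 df = 0.450037.
Step 6: alpha = 0.1. fail to reject H0.

rho = 0.2545, p = 0.450037, fail to reject H0 at alpha = 0.1.


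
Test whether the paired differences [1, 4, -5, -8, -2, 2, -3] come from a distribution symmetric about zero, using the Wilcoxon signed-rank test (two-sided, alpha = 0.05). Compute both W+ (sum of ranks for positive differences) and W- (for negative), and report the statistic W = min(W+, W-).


Step 1: Drop any zero differences (none here) and take |d_i|.
|d| = [1, 4, 5, 8, 2, 2, 3]
Step 2: Midrank |d_i| (ties get averaged ranks).
ranks: |1|->1, |4|->5, |5|->6, |8|->7, |2|->2.5, |2|->2.5, |3|->4
Step 3: Attach original signs; sum ranks with positive sign and with negative sign.
W+ = 1 + 5 + 2.5 = 8.5
W- = 6 + 7 + 2.5 + 4 = 19.5
(Check: W+ + W- = 28 should equal n(n+1)/2 = 28.)
Step 4: Test statistic W = min(W+, W-) = 8.5.
Step 5: Ties in |d|, so use the tie-corrected normal approximation.
        E[W] = n(n+1)/4 = 7*8/4 = 14.
        Tie groups: |d|=2 (t=2); sum(t^3 - t) = 6.
        Var[W] = n(n+1)(2n+1)/24 - sum(t^3-t)/48 = 840/24 - 6/48 = 34.875.
        z = (W - E[W]) / sqrt(Var[W]) = (8.5 - 14) / 5.9055 = -0.9313.
        Two-sided p = 2*Phi(z) = 0.351681.
Step 6: alpha = 0.05. fail to reject H0.

W+ = 8.5, W- = 19.5, W = min = 8.5, p = 0.351681, fail to reject H0.


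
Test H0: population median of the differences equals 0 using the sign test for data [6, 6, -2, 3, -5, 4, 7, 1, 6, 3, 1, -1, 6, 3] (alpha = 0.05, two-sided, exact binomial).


Step 1: Discard zero differences. Original n = 14; n_eff = number of nonzero differences = 14.
Nonzero differences (with sign): +6, +6, -2, +3, -5, +4, +7, +1, +6, +3, +1, -1, +6, +3
Step 2: Count signs: positive = 11, negative = 3.
Step 3: Under H0: P(positive) = 0.5, so the number of positives S ~ Bin(14, 0.5).
Step 4: Two-sided exact p-value = sum of Bin(14,0.5) probabilities at or below the observed probability = 0.057373.
Step 5: alpha = 0.05. fail to reject H0.

n_eff = 14, pos = 11, neg = 3, p = 0.057373, fail to reject H0.


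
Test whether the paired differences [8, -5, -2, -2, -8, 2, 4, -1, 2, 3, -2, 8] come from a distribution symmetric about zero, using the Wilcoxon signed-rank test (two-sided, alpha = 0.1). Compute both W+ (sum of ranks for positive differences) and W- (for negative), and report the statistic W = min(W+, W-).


Step 1: Drop any zero differences (none here) and take |d_i|.
|d| = [8, 5, 2, 2, 8, 2, 4, 1, 2, 3, 2, 8]
Step 2: Midrank |d_i| (ties get averaged ranks).
ranks: |8|->11, |5|->9, |2|->4, |2|->4, |8|->11, |2|->4, |4|->8, |1|->1, |2|->4, |3|->7, |2|->4, |8|->11
Step 3: Attach original signs; sum ranks with positive sign and with negative sign.
W+ = 11 + 4 + 8 + 4 + 7 + 11 = 45
W- = 9 + 4 + 4 + 11 + 1 + 4 = 33
(Check: W+ + W- = 78 should equal n(n+1)/2 = 78.)
Step 4: Test statistic W = min(W+, W-) = 33.
Step 5: Ties in |d|, so use the tie-corrected normal approximation.
        E[W] = n(n+1)/4 = 12*13/4 = 39.
        Tie groups: |d|=2 (t=5), |d|=8 (t=3); sum(t^3 - t) = 144.
        Var[W] = n(n+1)(2n+1)/24 - sum(t^3-t)/48 = 3900/24 - 144/48 = 159.5.
        z = (W - E[W]) / sqrt(Var[W]) = (33 - 39) / 12.6293 = -0.4751.
        Two-sided p = 2*Phi(z) = 0.634727.
Step 6: alpha = 0.1. fail to reject H0.

W+ = 45, W- = 33, W = min = 33, p = 0.634727, fail to reject H0.


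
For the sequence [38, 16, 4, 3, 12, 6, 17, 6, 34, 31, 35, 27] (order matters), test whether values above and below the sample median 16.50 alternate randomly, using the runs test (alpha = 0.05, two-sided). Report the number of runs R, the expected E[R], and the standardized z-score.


Step 1: Compute median = 16.50; label A = above, B = below.
Labels in order: ABBBBBABAAAA  (n_A = 6, n_B = 6)
Step 2: Count runs R = 5.
Step 3: Under H0 (random ordering), E[R] = 2*n_A*n_B/(n_A+n_B) + 1 = 2*6*6/12 + 1 = 7.0000.
        Var[R] = 2*n_A*n_B*(2*n_A*n_B - n_A - n_B) / ((n_A+n_B)^2 * (n_A+n_B-1)) = 4320/1584 = 2.7273.
        SD[R] = 1.6514.
Step 4: Continuity-corrected z = (R + 0.5 - E[R]) / SD[R] = (5 + 0.5 - 7.0000) / 1.6514 = -0.9083.
Step 5: Two-sided p-value via normal approximation = 2*(1 - Phi(|z|)) = 0.363722.
Step 6: alpha = 0.05. fail to reject H0.

R = 5, z = -0.9083, p = 0.363722, fail to reject H0.


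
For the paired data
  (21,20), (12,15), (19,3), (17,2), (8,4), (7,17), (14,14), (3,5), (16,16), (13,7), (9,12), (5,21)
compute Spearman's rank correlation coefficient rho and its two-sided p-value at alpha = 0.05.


Step 1: Rank x and y separately (midranks; no ties here).
rank(x): 21->12, 12->6, 19->11, 17->10, 8->4, 7->3, 14->8, 3->1, 16->9, 13->7, 9->5, 5->2
rank(y): 20->11, 15->8, 3->2, 2->1, 4->3, 17->10, 14->7, 5->4, 16->9, 7->5, 12->6, 21->12
Step 2: d_i = R_x(i) - R_y(i); compute d_i^2.
  (12-11)^2=1, (6-8)^2=4, (11-2)^2=81, (10-1)^2=81, (4-3)^2=1, (3-10)^2=49, (8-7)^2=1, (1-4)^2=9, (9-9)^2=0, (7-5)^2=4, (5-6)^2=1, (2-12)^2=100
sum(d^2) = 332.
Step 3: rho = 1 - 6*332 / (12*(12^2 - 1)) = 1 - 1992/1716 = -0.160839.
Step 4: Under H0, t = rho * sqrt((n-2)/(1-rho^2)) = -0.5153 ~ t(10).
Step 5: Two-sided p-value from the t-distribution with 10 df = 0.617523.
Step 6: alpha = 0.05. fail to reject H0.

rho = -0.1608, p = 0.617523, fail to reject H0 at alpha = 0.05.


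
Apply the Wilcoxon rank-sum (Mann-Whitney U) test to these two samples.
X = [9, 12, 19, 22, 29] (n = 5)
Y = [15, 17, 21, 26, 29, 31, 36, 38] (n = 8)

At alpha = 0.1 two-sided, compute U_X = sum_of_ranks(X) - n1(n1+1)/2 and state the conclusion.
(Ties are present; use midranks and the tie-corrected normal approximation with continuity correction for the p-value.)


Step 1: Combine and sort all 13 observations; assign midranks.
sorted (value, group): (9,X), (12,X), (15,Y), (17,Y), (19,X), (21,Y), (22,X), (26,Y), (29,X), (29,Y), (31,Y), (36,Y), (38,Y)
ranks: 9->1, 12->2, 15->3, 17->4, 19->5, 21->6, 22->7, 26->8, 29->9.5, 29->9.5, 31->11, 36->12, 38->13
Step 2: Rank sum for X: R1 = 1 + 2 + 5 + 7 + 9.5 = 24.5.
Step 3: U_X = R1 - n1(n1+1)/2 = 24.5 - 5*6/2 = 24.5 - 15 = 9.5.
       U_Y = n1*n2 - U_X = 40 - 9.5 = 30.5.
Step 4: Ties are present, so use the tie-corrected normal approximation (with continuity correction) for the p-value.
Step 5: p-value = 0.142685; compare to alpha = 0.1. fail to reject H0.

U_X = 9.5, p = 0.142685, fail to reject H0 at alpha = 0.1.


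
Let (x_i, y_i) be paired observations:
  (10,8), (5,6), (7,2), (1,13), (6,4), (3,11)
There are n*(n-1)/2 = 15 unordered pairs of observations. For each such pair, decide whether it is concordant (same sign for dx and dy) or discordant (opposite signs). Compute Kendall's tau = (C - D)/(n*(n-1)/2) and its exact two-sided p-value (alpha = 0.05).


Step 1: Enumerate the 15 unordered pairs (i,j) with i<j and classify each by sign(x_j-x_i) * sign(y_j-y_i).
  (1,2):dx=-5,dy=-2->C; (1,3):dx=-3,dy=-6->C; (1,4):dx=-9,dy=+5->D; (1,5):dx=-4,dy=-4->C
  (1,6):dx=-7,dy=+3->D; (2,3):dx=+2,dy=-4->D; (2,4):dx=-4,dy=+7->D; (2,5):dx=+1,dy=-2->D
  (2,6):dx=-2,dy=+5->D; (3,4):dx=-6,dy=+11->D; (3,5):dx=-1,dy=+2->D; (3,6):dx=-4,dy=+9->D
  (4,5):dx=+5,dy=-9->D; (4,6):dx=+2,dy=-2->D; (5,6):dx=-3,dy=+7->D
Step 2: C = 3, D = 12, total pairs = 15.
Step 3: tau = (C - D)/(n(n-1)/2) = (3 - 12)/15 = -0.600000.
Step 4: Exact two-sided p-value (enumerate n! = 720 permutations of y under H0): p = 0.136111.
Step 5: alpha = 0.05. fail to reject H0.

tau_b = -0.6000 (C=3, D=12), p = 0.136111, fail to reject H0.


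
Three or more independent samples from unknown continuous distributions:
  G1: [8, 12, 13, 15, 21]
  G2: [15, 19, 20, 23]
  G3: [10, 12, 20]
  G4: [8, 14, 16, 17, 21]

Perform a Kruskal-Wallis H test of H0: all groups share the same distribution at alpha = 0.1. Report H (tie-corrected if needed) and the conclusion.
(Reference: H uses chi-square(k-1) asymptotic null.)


Step 1: Combine all N = 17 observations and assign midranks.
sorted (value, group, rank): (8,G1,1.5), (8,G4,1.5), (10,G3,3), (12,G1,4.5), (12,G3,4.5), (13,G1,6), (14,G4,7), (15,G1,8.5), (15,G2,8.5), (16,G4,10), (17,G4,11), (19,G2,12), (20,G2,13.5), (20,G3,13.5), (21,G1,15.5), (21,G4,15.5), (23,G2,17)
Step 2: Sum ranks within each group.
R_1 = 36 (n_1 = 5)
R_2 = 51 (n_2 = 4)
R_3 = 21 (n_3 = 3)
R_4 = 45 (n_4 = 5)
Step 3: H = 12/(N(N+1)) * sum(R_i^2/n_i) - 3(N+1)
     = 12/(17*18) * (36^2/5 + 51^2/4 + 21^2/3 + 45^2/5) - 3*18
     = 0.039216 * 1461.45 - 54
     = 3.311765.
Step 4: Ties present; correction factor C = 1 - 30/(17^3 - 17) = 0.993873. Corrected H = 3.311765 / 0.993873 = 3.332182.
Step 5: Under H0, H ~ chi^2(3); p-value = 0.343189.
Step 6: alpha = 0.1. fail to reject H0.

H = 3.3322, df = 3, p = 0.343189, fail to reject H0.


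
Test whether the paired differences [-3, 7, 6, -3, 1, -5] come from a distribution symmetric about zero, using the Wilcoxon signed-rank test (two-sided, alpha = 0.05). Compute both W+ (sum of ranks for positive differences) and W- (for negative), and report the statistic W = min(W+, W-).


Step 1: Drop any zero differences (none here) and take |d_i|.
|d| = [3, 7, 6, 3, 1, 5]
Step 2: Midrank |d_i| (ties get averaged ranks).
ranks: |3|->2.5, |7|->6, |6|->5, |3|->2.5, |1|->1, |5|->4
Step 3: Attach original signs; sum ranks with positive sign and with negative sign.
W+ = 6 + 5 + 1 = 12
W- = 2.5 + 2.5 + 4 = 9
(Check: W+ + W- = 21 should equal n(n+1)/2 = 21.)
Step 4: Test statistic W = min(W+, W-) = 9.
Step 5: Ties in |d|, so use the tie-corrected normal approximation.
        E[W] = n(n+1)/4 = 6*7/4 = 10.5.
        Tie groups: |d|=3 (t=2); sum(t^3 - t) = 6.
        Var[W] = n(n+1)(2n+1)/24 - sum(t^3-t)/48 = 546/24 - 6/48 = 22.625.
        z = (W - E[W]) / sqrt(Var[W]) = (9 - 10.5) / 4.7566 = -0.3154.
        Two-sided p = 2*Phi(z) = 0.752494.
Step 6: alpha = 0.05. fail to reject H0.

W+ = 12, W- = 9, W = min = 9, p = 0.752494, fail to reject H0.


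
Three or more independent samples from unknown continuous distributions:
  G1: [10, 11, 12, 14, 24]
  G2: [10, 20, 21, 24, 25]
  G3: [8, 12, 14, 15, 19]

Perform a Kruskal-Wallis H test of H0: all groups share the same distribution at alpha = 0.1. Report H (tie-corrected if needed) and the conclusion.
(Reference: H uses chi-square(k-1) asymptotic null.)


Step 1: Combine all N = 15 observations and assign midranks.
sorted (value, group, rank): (8,G3,1), (10,G1,2.5), (10,G2,2.5), (11,G1,4), (12,G1,5.5), (12,G3,5.5), (14,G1,7.5), (14,G3,7.5), (15,G3,9), (19,G3,10), (20,G2,11), (21,G2,12), (24,G1,13.5), (24,G2,13.5), (25,G2,15)
Step 2: Sum ranks within each group.
R_1 = 33 (n_1 = 5)
R_2 = 54 (n_2 = 5)
R_3 = 33 (n_3 = 5)
Step 3: H = 12/(N(N+1)) * sum(R_i^2/n_i) - 3(N+1)
     = 12/(15*16) * (33^2/5 + 54^2/5 + 33^2/5) - 3*16
     = 0.050000 * 1018.8 - 48
     = 2.940000.
Step 4: Ties present; correction factor C = 1 - 24/(15^3 - 15) = 0.992857. Corrected H = 2.940000 / 0.992857 = 2.961151.
Step 5: Under H0, H ~ chi^2(2); p-value = 0.227507.
Step 6: alpha = 0.1. fail to reject H0.

H = 2.9612, df = 2, p = 0.227507, fail to reject H0.


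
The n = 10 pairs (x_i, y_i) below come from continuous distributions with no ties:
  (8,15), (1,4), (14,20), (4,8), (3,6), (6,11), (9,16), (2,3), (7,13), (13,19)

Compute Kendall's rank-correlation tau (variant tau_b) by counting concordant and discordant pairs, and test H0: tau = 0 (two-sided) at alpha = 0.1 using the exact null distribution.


Step 1: Enumerate the 45 unordered pairs (i,j) with i<j and classify each by sign(x_j-x_i) * sign(y_j-y_i).
  (1,2):dx=-7,dy=-11->C; (1,3):dx=+6,dy=+5->C; (1,4):dx=-4,dy=-7->C; (1,5):dx=-5,dy=-9->C
  (1,6):dx=-2,dy=-4->C; (1,7):dx=+1,dy=+1->C; (1,8):dx=-6,dy=-12->C; (1,9):dx=-1,dy=-2->C
  (1,10):dx=+5,dy=+4->C; (2,3):dx=+13,dy=+16->C; (2,4):dx=+3,dy=+4->C; (2,5):dx=+2,dy=+2->C
  (2,6):dx=+5,dy=+7->C; (2,7):dx=+8,dy=+12->C; (2,8):dx=+1,dy=-1->D; (2,9):dx=+6,dy=+9->C
  (2,10):dx=+12,dy=+15->C; (3,4):dx=-10,dy=-12->C; (3,5):dx=-11,dy=-14->C; (3,6):dx=-8,dy=-9->C
  (3,7):dx=-5,dy=-4->C; (3,8):dx=-12,dy=-17->C; (3,9):dx=-7,dy=-7->C; (3,10):dx=-1,dy=-1->C
  (4,5):dx=-1,dy=-2->C; (4,6):dx=+2,dy=+3->C; (4,7):dx=+5,dy=+8->C; (4,8):dx=-2,dy=-5->C
  (4,9):dx=+3,dy=+5->C; (4,10):dx=+9,dy=+11->C; (5,6):dx=+3,dy=+5->C; (5,7):dx=+6,dy=+10->C
  (5,8):dx=-1,dy=-3->C; (5,9):dx=+4,dy=+7->C; (5,10):dx=+10,dy=+13->C; (6,7):dx=+3,dy=+5->C
  (6,8):dx=-4,dy=-8->C; (6,9):dx=+1,dy=+2->C; (6,10):dx=+7,dy=+8->C; (7,8):dx=-7,dy=-13->C
  (7,9):dx=-2,dy=-3->C; (7,10):dx=+4,dy=+3->C; (8,9):dx=+5,dy=+10->C; (8,10):dx=+11,dy=+16->C
  (9,10):dx=+6,dy=+6->C
Step 2: C = 44, D = 1, total pairs = 45.
Step 3: tau = (C - D)/(n(n-1)/2) = (44 - 1)/45 = 0.955556.
Step 4: Exact two-sided p-value (enumerate n! = 3628800 permutations of y under H0): p = 0.000006.
Step 5: alpha = 0.1. reject H0.

tau_b = 0.9556 (C=44, D=1), p = 0.000006, reject H0.


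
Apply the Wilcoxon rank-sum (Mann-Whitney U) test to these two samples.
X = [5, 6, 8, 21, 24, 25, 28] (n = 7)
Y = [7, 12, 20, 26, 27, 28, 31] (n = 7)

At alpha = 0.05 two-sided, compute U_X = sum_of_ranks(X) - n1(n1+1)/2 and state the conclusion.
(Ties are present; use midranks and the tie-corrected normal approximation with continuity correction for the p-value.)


Step 1: Combine and sort all 14 observations; assign midranks.
sorted (value, group): (5,X), (6,X), (7,Y), (8,X), (12,Y), (20,Y), (21,X), (24,X), (25,X), (26,Y), (27,Y), (28,X), (28,Y), (31,Y)
ranks: 5->1, 6->2, 7->3, 8->4, 12->5, 20->6, 21->7, 24->8, 25->9, 26->10, 27->11, 28->12.5, 28->12.5, 31->14
Step 2: Rank sum for X: R1 = 1 + 2 + 4 + 7 + 8 + 9 + 12.5 = 43.5.
Step 3: U_X = R1 - n1(n1+1)/2 = 43.5 - 7*8/2 = 43.5 - 28 = 15.5.
       U_Y = n1*n2 - U_X = 49 - 15.5 = 33.5.
Step 4: Ties are present, so use the tie-corrected normal approximation (with continuity correction) for the p-value.
Step 5: p-value = 0.276911; compare to alpha = 0.05. fail to reject H0.

U_X = 15.5, p = 0.276911, fail to reject H0 at alpha = 0.05.


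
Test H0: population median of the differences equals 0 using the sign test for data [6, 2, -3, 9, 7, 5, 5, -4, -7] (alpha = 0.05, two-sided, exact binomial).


Step 1: Discard zero differences. Original n = 9; n_eff = number of nonzero differences = 9.
Nonzero differences (with sign): +6, +2, -3, +9, +7, +5, +5, -4, -7
Step 2: Count signs: positive = 6, negative = 3.
Step 3: Under H0: P(positive) = 0.5, so the number of positives S ~ Bin(9, 0.5).
Step 4: Two-sided exact p-value = sum of Bin(9,0.5) probabilities at or below the observed probability = 0.507812.
Step 5: alpha = 0.05. fail to reject H0.

n_eff = 9, pos = 6, neg = 3, p = 0.507812, fail to reject H0.


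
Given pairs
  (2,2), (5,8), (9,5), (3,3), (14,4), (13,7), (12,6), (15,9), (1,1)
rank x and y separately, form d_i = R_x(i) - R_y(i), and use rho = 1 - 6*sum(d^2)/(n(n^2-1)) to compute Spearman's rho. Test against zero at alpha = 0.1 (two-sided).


Step 1: Rank x and y separately (midranks; no ties here).
rank(x): 2->2, 5->4, 9->5, 3->3, 14->8, 13->7, 12->6, 15->9, 1->1
rank(y): 2->2, 8->8, 5->5, 3->3, 4->4, 7->7, 6->6, 9->9, 1->1
Step 2: d_i = R_x(i) - R_y(i); compute d_i^2.
  (2-2)^2=0, (4-8)^2=16, (5-5)^2=0, (3-3)^2=0, (8-4)^2=16, (7-7)^2=0, (6-6)^2=0, (9-9)^2=0, (1-1)^2=0
sum(d^2) = 32.
Step 3: rho = 1 - 6*32 / (9*(9^2 - 1)) = 1 - 192/720 = 0.733333.
Step 4: Under H0, t = rho * sqrt((n-2)/(1-rho^2)) = 2.8538 ~ t(7).
Step 5: Two-sided p-value from the t-distribution with 7 df = 0.024554.
Step 6: alpha = 0.1. reject H0.

rho = 0.7333, p = 0.024554, reject H0 at alpha = 0.1.


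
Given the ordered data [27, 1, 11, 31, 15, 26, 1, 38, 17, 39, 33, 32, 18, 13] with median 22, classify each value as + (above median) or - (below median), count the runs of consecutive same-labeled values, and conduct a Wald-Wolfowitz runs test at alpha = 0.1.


Step 1: Compute median = 22; label A = above, B = below.
Labels in order: ABBABABABAAABB  (n_A = 7, n_B = 7)
Step 2: Count runs R = 10.
Step 3: Under H0 (random ordering), E[R] = 2*n_A*n_B/(n_A+n_B) + 1 = 2*7*7/14 + 1 = 8.0000.
        Var[R] = 2*n_A*n_B*(2*n_A*n_B - n_A - n_B) / ((n_A+n_B)^2 * (n_A+n_B-1)) = 8232/2548 = 3.2308.
        SD[R] = 1.7974.
Step 4: Continuity-corrected z = (R - 0.5 - E[R]) / SD[R] = (10 - 0.5 - 8.0000) / 1.7974 = 0.8345.
Step 5: Two-sided p-value via normal approximation = 2*(1 - Phi(|z|)) = 0.403986.
Step 6: alpha = 0.1. fail to reject H0.

R = 10, z = 0.8345, p = 0.403986, fail to reject H0.


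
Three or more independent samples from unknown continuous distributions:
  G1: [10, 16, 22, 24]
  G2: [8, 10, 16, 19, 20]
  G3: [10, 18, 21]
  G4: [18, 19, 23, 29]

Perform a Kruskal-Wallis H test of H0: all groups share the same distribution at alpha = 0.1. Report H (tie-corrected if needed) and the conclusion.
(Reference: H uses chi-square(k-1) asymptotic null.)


Step 1: Combine all N = 16 observations and assign midranks.
sorted (value, group, rank): (8,G2,1), (10,G1,3), (10,G2,3), (10,G3,3), (16,G1,5.5), (16,G2,5.5), (18,G3,7.5), (18,G4,7.5), (19,G2,9.5), (19,G4,9.5), (20,G2,11), (21,G3,12), (22,G1,13), (23,G4,14), (24,G1,15), (29,G4,16)
Step 2: Sum ranks within each group.
R_1 = 36.5 (n_1 = 4)
R_2 = 30 (n_2 = 5)
R_3 = 22.5 (n_3 = 3)
R_4 = 47 (n_4 = 4)
Step 3: H = 12/(N(N+1)) * sum(R_i^2/n_i) - 3(N+1)
     = 12/(16*17) * (36.5^2/4 + 30^2/5 + 22.5^2/3 + 47^2/4) - 3*17
     = 0.044118 * 1234.06 - 51
     = 3.443934.
Step 4: Ties present; correction factor C = 1 - 42/(16^3 - 16) = 0.989706. Corrected H = 3.443934 / 0.989706 = 3.479755.
Step 5: Under H0, H ~ chi^2(3); p-value = 0.323397.
Step 6: alpha = 0.1. fail to reject H0.

H = 3.4798, df = 3, p = 0.323397, fail to reject H0.


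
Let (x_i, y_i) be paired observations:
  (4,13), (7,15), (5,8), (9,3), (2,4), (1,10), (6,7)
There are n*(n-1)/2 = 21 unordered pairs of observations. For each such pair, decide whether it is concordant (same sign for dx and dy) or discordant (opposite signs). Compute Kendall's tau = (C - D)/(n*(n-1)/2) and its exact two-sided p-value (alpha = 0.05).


Step 1: Enumerate the 21 unordered pairs (i,j) with i<j and classify each by sign(x_j-x_i) * sign(y_j-y_i).
  (1,2):dx=+3,dy=+2->C; (1,3):dx=+1,dy=-5->D; (1,4):dx=+5,dy=-10->D; (1,5):dx=-2,dy=-9->C
  (1,6):dx=-3,dy=-3->C; (1,7):dx=+2,dy=-6->D; (2,3):dx=-2,dy=-7->C; (2,4):dx=+2,dy=-12->D
  (2,5):dx=-5,dy=-11->C; (2,6):dx=-6,dy=-5->C; (2,7):dx=-1,dy=-8->C; (3,4):dx=+4,dy=-5->D
  (3,5):dx=-3,dy=-4->C; (3,6):dx=-4,dy=+2->D; (3,7):dx=+1,dy=-1->D; (4,5):dx=-7,dy=+1->D
  (4,6):dx=-8,dy=+7->D; (4,7):dx=-3,dy=+4->D; (5,6):dx=-1,dy=+6->D; (5,7):dx=+4,dy=+3->C
  (6,7):dx=+5,dy=-3->D
Step 2: C = 9, D = 12, total pairs = 21.
Step 3: tau = (C - D)/(n(n-1)/2) = (9 - 12)/21 = -0.142857.
Step 4: Exact two-sided p-value (enumerate n! = 5040 permutations of y under H0): p = 0.772619.
Step 5: alpha = 0.05. fail to reject H0.

tau_b = -0.1429 (C=9, D=12), p = 0.772619, fail to reject H0.


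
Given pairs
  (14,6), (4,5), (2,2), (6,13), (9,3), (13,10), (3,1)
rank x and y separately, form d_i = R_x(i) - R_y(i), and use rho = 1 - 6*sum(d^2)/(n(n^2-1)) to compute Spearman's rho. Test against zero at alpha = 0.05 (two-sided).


Step 1: Rank x and y separately (midranks; no ties here).
rank(x): 14->7, 4->3, 2->1, 6->4, 9->5, 13->6, 3->2
rank(y): 6->5, 5->4, 2->2, 13->7, 3->3, 10->6, 1->1
Step 2: d_i = R_x(i) - R_y(i); compute d_i^2.
  (7-5)^2=4, (3-4)^2=1, (1-2)^2=1, (4-7)^2=9, (5-3)^2=4, (6-6)^2=0, (2-1)^2=1
sum(d^2) = 20.
Step 3: rho = 1 - 6*20 / (7*(7^2 - 1)) = 1 - 120/336 = 0.642857.
Step 4: Under H0, t = rho * sqrt((n-2)/(1-rho^2)) = 1.8766 ~ t(5).
Step 5: Two-sided p-value from the t-distribution with 5 df = 0.119392.
Step 6: alpha = 0.05. fail to reject H0.

rho = 0.6429, p = 0.119392, fail to reject H0 at alpha = 0.05.


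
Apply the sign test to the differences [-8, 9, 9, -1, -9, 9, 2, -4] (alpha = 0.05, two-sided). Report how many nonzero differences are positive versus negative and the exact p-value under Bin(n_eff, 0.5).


Step 1: Discard zero differences. Original n = 8; n_eff = number of nonzero differences = 8.
Nonzero differences (with sign): -8, +9, +9, -1, -9, +9, +2, -4
Step 2: Count signs: positive = 4, negative = 4.
Step 3: Under H0: P(positive) = 0.5, so the number of positives S ~ Bin(8, 0.5).
Step 4: Two-sided exact p-value = sum of Bin(8,0.5) probabilities at or below the observed probability = 1.000000.
Step 5: alpha = 0.05. fail to reject H0.

n_eff = 8, pos = 4, neg = 4, p = 1.000000, fail to reject H0.


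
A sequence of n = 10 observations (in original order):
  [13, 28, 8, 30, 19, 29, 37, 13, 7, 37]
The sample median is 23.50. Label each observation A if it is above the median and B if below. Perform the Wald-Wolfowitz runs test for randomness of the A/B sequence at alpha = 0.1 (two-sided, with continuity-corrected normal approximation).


Step 1: Compute median = 23.50; label A = above, B = below.
Labels in order: BABABAABBA  (n_A = 5, n_B = 5)
Step 2: Count runs R = 8.
Step 3: Under H0 (random ordering), E[R] = 2*n_A*n_B/(n_A+n_B) + 1 = 2*5*5/10 + 1 = 6.0000.
        Var[R] = 2*n_A*n_B*(2*n_A*n_B - n_A - n_B) / ((n_A+n_B)^2 * (n_A+n_B-1)) = 2000/900 = 2.2222.
        SD[R] = 1.4907.
Step 4: Continuity-corrected z = (R - 0.5 - E[R]) / SD[R] = (8 - 0.5 - 6.0000) / 1.4907 = 1.0062.
Step 5: Two-sided p-value via normal approximation = 2*(1 - Phi(|z|)) = 0.314305.
Step 6: alpha = 0.1. fail to reject H0.

R = 8, z = 1.0062, p = 0.314305, fail to reject H0.


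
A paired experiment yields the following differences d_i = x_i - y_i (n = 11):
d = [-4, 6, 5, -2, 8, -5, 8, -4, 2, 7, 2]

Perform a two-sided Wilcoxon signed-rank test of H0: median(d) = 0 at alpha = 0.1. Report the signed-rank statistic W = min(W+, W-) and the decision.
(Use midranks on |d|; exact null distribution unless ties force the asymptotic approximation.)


Step 1: Drop any zero differences (none here) and take |d_i|.
|d| = [4, 6, 5, 2, 8, 5, 8, 4, 2, 7, 2]
Step 2: Midrank |d_i| (ties get averaged ranks).
ranks: |4|->4.5, |6|->8, |5|->6.5, |2|->2, |8|->10.5, |5|->6.5, |8|->10.5, |4|->4.5, |2|->2, |7|->9, |2|->2
Step 3: Attach original signs; sum ranks with positive sign and with negative sign.
W+ = 8 + 6.5 + 10.5 + 10.5 + 2 + 9 + 2 = 48.5
W- = 4.5 + 2 + 6.5 + 4.5 = 17.5
(Check: W+ + W- = 66 should equal n(n+1)/2 = 66.)
Step 4: Test statistic W = min(W+, W-) = 17.5.
Step 5: Ties in |d|, so use the tie-corrected normal approximation.
        E[W] = n(n+1)/4 = 11*12/4 = 33.
        Tie groups: |d|=2 (t=3), |d|=4 (t=2), |d|=5 (t=2), |d|=8 (t=2); sum(t^3 - t) = 42.
        Var[W] = n(n+1)(2n+1)/24 - sum(t^3-t)/48 = 3036/24 - 42/48 = 125.625.
        z = (W - E[W]) / sqrt(Var[W]) = (17.5 - 33) / 11.2083 = -1.3829.
        Two-sided p = 2*Phi(z) = 0.166693.
Step 6: alpha = 0.1. fail to reject H0.

W+ = 48.5, W- = 17.5, W = min = 17.5, p = 0.166693, fail to reject H0.


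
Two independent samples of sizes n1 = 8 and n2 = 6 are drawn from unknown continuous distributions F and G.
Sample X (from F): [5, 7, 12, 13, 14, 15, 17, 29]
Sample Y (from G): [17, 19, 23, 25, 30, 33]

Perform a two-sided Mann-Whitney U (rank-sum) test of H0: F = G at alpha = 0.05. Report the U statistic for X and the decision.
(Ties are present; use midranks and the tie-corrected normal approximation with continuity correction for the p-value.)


Step 1: Combine and sort all 14 observations; assign midranks.
sorted (value, group): (5,X), (7,X), (12,X), (13,X), (14,X), (15,X), (17,X), (17,Y), (19,Y), (23,Y), (25,Y), (29,X), (30,Y), (33,Y)
ranks: 5->1, 7->2, 12->3, 13->4, 14->5, 15->6, 17->7.5, 17->7.5, 19->9, 23->10, 25->11, 29->12, 30->13, 33->14
Step 2: Rank sum for X: R1 = 1 + 2 + 3 + 4 + 5 + 6 + 7.5 + 12 = 40.5.
Step 3: U_X = R1 - n1(n1+1)/2 = 40.5 - 8*9/2 = 40.5 - 36 = 4.5.
       U_Y = n1*n2 - U_X = 48 - 4.5 = 43.5.
Step 4: Ties are present, so use the tie-corrected normal approximation (with continuity correction) for the p-value.
Step 5: p-value = 0.014065; compare to alpha = 0.05. reject H0.

U_X = 4.5, p = 0.014065, reject H0 at alpha = 0.05.


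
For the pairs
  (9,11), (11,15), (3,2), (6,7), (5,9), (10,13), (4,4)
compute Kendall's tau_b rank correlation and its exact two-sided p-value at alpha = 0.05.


Step 1: Enumerate the 21 unordered pairs (i,j) with i<j and classify each by sign(x_j-x_i) * sign(y_j-y_i).
  (1,2):dx=+2,dy=+4->C; (1,3):dx=-6,dy=-9->C; (1,4):dx=-3,dy=-4->C; (1,5):dx=-4,dy=-2->C
  (1,6):dx=+1,dy=+2->C; (1,7):dx=-5,dy=-7->C; (2,3):dx=-8,dy=-13->C; (2,4):dx=-5,dy=-8->C
  (2,5):dx=-6,dy=-6->C; (2,6):dx=-1,dy=-2->C; (2,7):dx=-7,dy=-11->C; (3,4):dx=+3,dy=+5->C
  (3,5):dx=+2,dy=+7->C; (3,6):dx=+7,dy=+11->C; (3,7):dx=+1,dy=+2->C; (4,5):dx=-1,dy=+2->D
  (4,6):dx=+4,dy=+6->C; (4,7):dx=-2,dy=-3->C; (5,6):dx=+5,dy=+4->C; (5,7):dx=-1,dy=-5->C
  (6,7):dx=-6,dy=-9->C
Step 2: C = 20, D = 1, total pairs = 21.
Step 3: tau = (C - D)/(n(n-1)/2) = (20 - 1)/21 = 0.904762.
Step 4: Exact two-sided p-value (enumerate n! = 5040 permutations of y under H0): p = 0.002778.
Step 5: alpha = 0.05. reject H0.

tau_b = 0.9048 (C=20, D=1), p = 0.002778, reject H0.


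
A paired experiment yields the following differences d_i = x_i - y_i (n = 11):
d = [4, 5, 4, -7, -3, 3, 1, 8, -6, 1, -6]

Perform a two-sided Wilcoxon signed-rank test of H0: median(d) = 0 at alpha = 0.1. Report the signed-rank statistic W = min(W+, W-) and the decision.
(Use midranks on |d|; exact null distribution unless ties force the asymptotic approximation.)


Step 1: Drop any zero differences (none here) and take |d_i|.
|d| = [4, 5, 4, 7, 3, 3, 1, 8, 6, 1, 6]
Step 2: Midrank |d_i| (ties get averaged ranks).
ranks: |4|->5.5, |5|->7, |4|->5.5, |7|->10, |3|->3.5, |3|->3.5, |1|->1.5, |8|->11, |6|->8.5, |1|->1.5, |6|->8.5
Step 3: Attach original signs; sum ranks with positive sign and with negative sign.
W+ = 5.5 + 7 + 5.5 + 3.5 + 1.5 + 11 + 1.5 = 35.5
W- = 10 + 3.5 + 8.5 + 8.5 = 30.5
(Check: W+ + W- = 66 should equal n(n+1)/2 = 66.)
Step 4: Test statistic W = min(W+, W-) = 30.5.
Step 5: Ties in |d|, so use the tie-corrected normal approximation.
        E[W] = n(n+1)/4 = 11*12/4 = 33.
        Tie groups: |d|=1 (t=2), |d|=3 (t=2), |d|=4 (t=2), |d|=6 (t=2); sum(t^3 - t) = 24.
        Var[W] = n(n+1)(2n+1)/24 - sum(t^3-t)/48 = 3036/24 - 24/48 = 126.
        z = (W - E[W]) / sqrt(Var[W]) = (30.5 - 33) / 11.2250 = -0.2227.
        Two-sided p = 2*Phi(z) = 0.823755.
Step 6: alpha = 0.1. fail to reject H0.

W+ = 35.5, W- = 30.5, W = min = 30.5, p = 0.823755, fail to reject H0.


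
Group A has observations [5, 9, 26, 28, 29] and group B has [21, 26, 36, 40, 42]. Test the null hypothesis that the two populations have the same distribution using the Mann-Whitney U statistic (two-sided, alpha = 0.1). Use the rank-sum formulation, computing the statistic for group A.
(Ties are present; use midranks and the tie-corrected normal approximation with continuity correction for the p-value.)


Step 1: Combine and sort all 10 observations; assign midranks.
sorted (value, group): (5,X), (9,X), (21,Y), (26,X), (26,Y), (28,X), (29,X), (36,Y), (40,Y), (42,Y)
ranks: 5->1, 9->2, 21->3, 26->4.5, 26->4.5, 28->6, 29->7, 36->8, 40->9, 42->10
Step 2: Rank sum for X: R1 = 1 + 2 + 4.5 + 6 + 7 = 20.5.
Step 3: U_X = R1 - n1(n1+1)/2 = 20.5 - 5*6/2 = 20.5 - 15 = 5.5.
       U_Y = n1*n2 - U_X = 25 - 5.5 = 19.5.
Step 4: Ties are present, so use the tie-corrected normal approximation (with continuity correction) for the p-value.
Step 5: p-value = 0.173217; compare to alpha = 0.1. fail to reject H0.

U_X = 5.5, p = 0.173217, fail to reject H0 at alpha = 0.1.


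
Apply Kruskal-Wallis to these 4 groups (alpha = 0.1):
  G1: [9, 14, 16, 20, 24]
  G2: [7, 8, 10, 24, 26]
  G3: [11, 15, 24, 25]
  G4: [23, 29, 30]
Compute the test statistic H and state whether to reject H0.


Step 1: Combine all N = 17 observations and assign midranks.
sorted (value, group, rank): (7,G2,1), (8,G2,2), (9,G1,3), (10,G2,4), (11,G3,5), (14,G1,6), (15,G3,7), (16,G1,8), (20,G1,9), (23,G4,10), (24,G1,12), (24,G2,12), (24,G3,12), (25,G3,14), (26,G2,15), (29,G4,16), (30,G4,17)
Step 2: Sum ranks within each group.
R_1 = 38 (n_1 = 5)
R_2 = 34 (n_2 = 5)
R_3 = 38 (n_3 = 4)
R_4 = 43 (n_4 = 3)
Step 3: H = 12/(N(N+1)) * sum(R_i^2/n_i) - 3(N+1)
     = 12/(17*18) * (38^2/5 + 34^2/5 + 38^2/4 + 43^2/3) - 3*18
     = 0.039216 * 1497.33 - 54
     = 4.718954.
Step 4: Ties present; correction factor C = 1 - 24/(17^3 - 17) = 0.995098. Corrected H = 4.718954 / 0.995098 = 4.742200.
Step 5: Under H0, H ~ chi^2(3); p-value = 0.191678.
Step 6: alpha = 0.1. fail to reject H0.

H = 4.7422, df = 3, p = 0.191678, fail to reject H0.


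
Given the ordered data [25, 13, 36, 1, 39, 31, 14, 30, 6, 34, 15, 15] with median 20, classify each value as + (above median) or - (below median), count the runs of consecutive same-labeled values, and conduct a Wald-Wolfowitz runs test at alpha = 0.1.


Step 1: Compute median = 20; label A = above, B = below.
Labels in order: ABABAABABABB  (n_A = 6, n_B = 6)
Step 2: Count runs R = 10.
Step 3: Under H0 (random ordering), E[R] = 2*n_A*n_B/(n_A+n_B) + 1 = 2*6*6/12 + 1 = 7.0000.
        Var[R] = 2*n_A*n_B*(2*n_A*n_B - n_A - n_B) / ((n_A+n_B)^2 * (n_A+n_B-1)) = 4320/1584 = 2.7273.
        SD[R] = 1.6514.
Step 4: Continuity-corrected z = (R - 0.5 - E[R]) / SD[R] = (10 - 0.5 - 7.0000) / 1.6514 = 1.5138.
Step 5: Two-sided p-value via normal approximation = 2*(1 - Phi(|z|)) = 0.130070.
Step 6: alpha = 0.1. fail to reject H0.

R = 10, z = 1.5138, p = 0.130070, fail to reject H0.


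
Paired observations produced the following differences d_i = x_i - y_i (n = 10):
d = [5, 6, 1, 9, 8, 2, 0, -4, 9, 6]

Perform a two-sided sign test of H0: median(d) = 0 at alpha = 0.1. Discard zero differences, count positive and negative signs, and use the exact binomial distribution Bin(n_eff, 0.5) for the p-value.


Step 1: Discard zero differences. Original n = 10; n_eff = number of nonzero differences = 9.
Nonzero differences (with sign): +5, +6, +1, +9, +8, +2, -4, +9, +6
Step 2: Count signs: positive = 8, negative = 1.
Step 3: Under H0: P(positive) = 0.5, so the number of positives S ~ Bin(9, 0.5).
Step 4: Two-sided exact p-value = sum of Bin(9,0.5) probabilities at or below the observed probability = 0.039062.
Step 5: alpha = 0.1. reject H0.

n_eff = 9, pos = 8, neg = 1, p = 0.039062, reject H0.


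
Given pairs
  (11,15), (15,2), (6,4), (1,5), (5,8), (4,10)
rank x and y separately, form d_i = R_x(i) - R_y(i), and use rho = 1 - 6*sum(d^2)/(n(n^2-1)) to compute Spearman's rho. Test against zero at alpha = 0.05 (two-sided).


Step 1: Rank x and y separately (midranks; no ties here).
rank(x): 11->5, 15->6, 6->4, 1->1, 5->3, 4->2
rank(y): 15->6, 2->1, 4->2, 5->3, 8->4, 10->5
Step 2: d_i = R_x(i) - R_y(i); compute d_i^2.
  (5-6)^2=1, (6-1)^2=25, (4-2)^2=4, (1-3)^2=4, (3-4)^2=1, (2-5)^2=9
sum(d^2) = 44.
Step 3: rho = 1 - 6*44 / (6*(6^2 - 1)) = 1 - 264/210 = -0.257143.
Step 4: Under H0, t = rho * sqrt((n-2)/(1-rho^2)) = -0.5322 ~ t(4).
Step 5: Two-sided p-value from the t-distribution with 4 df = 0.622787.
Step 6: alpha = 0.05. fail to reject H0.

rho = -0.2571, p = 0.622787, fail to reject H0 at alpha = 0.05.


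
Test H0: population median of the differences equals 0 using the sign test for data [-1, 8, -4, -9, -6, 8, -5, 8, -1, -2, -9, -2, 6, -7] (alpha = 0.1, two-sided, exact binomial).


Step 1: Discard zero differences. Original n = 14; n_eff = number of nonzero differences = 14.
Nonzero differences (with sign): -1, +8, -4, -9, -6, +8, -5, +8, -1, -2, -9, -2, +6, -7
Step 2: Count signs: positive = 4, negative = 10.
Step 3: Under H0: P(positive) = 0.5, so the number of positives S ~ Bin(14, 0.5).
Step 4: Two-sided exact p-value = sum of Bin(14,0.5) probabilities at or below the observed probability = 0.179565.
Step 5: alpha = 0.1. fail to reject H0.

n_eff = 14, pos = 4, neg = 10, p = 0.179565, fail to reject H0.


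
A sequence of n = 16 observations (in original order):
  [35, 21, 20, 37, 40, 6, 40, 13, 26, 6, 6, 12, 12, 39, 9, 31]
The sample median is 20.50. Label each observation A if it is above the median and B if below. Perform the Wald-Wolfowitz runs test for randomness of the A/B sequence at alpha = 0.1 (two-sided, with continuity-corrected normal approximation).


Step 1: Compute median = 20.50; label A = above, B = below.
Labels in order: AABAABABABBBBABA  (n_A = 8, n_B = 8)
Step 2: Count runs R = 11.
Step 3: Under H0 (random ordering), E[R] = 2*n_A*n_B/(n_A+n_B) + 1 = 2*8*8/16 + 1 = 9.0000.
        Var[R] = 2*n_A*n_B*(2*n_A*n_B - n_A - n_B) / ((n_A+n_B)^2 * (n_A+n_B-1)) = 14336/3840 = 3.7333.
        SD[R] = 1.9322.
Step 4: Continuity-corrected z = (R - 0.5 - E[R]) / SD[R] = (11 - 0.5 - 9.0000) / 1.9322 = 0.7763.
Step 5: Two-sided p-value via normal approximation = 2*(1 - Phi(|z|)) = 0.437558.
Step 6: alpha = 0.1. fail to reject H0.

R = 11, z = 0.7763, p = 0.437558, fail to reject H0.


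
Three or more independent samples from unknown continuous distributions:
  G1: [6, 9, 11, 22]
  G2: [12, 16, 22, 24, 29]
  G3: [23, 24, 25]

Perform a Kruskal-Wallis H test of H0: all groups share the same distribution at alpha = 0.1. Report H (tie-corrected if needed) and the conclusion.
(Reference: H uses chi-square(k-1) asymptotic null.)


Step 1: Combine all N = 12 observations and assign midranks.
sorted (value, group, rank): (6,G1,1), (9,G1,2), (11,G1,3), (12,G2,4), (16,G2,5), (22,G1,6.5), (22,G2,6.5), (23,G3,8), (24,G2,9.5), (24,G3,9.5), (25,G3,11), (29,G2,12)
Step 2: Sum ranks within each group.
R_1 = 12.5 (n_1 = 4)
R_2 = 37 (n_2 = 5)
R_3 = 28.5 (n_3 = 3)
Step 3: H = 12/(N(N+1)) * sum(R_i^2/n_i) - 3(N+1)
     = 12/(12*13) * (12.5^2/4 + 37^2/5 + 28.5^2/3) - 3*13
     = 0.076923 * 583.612 - 39
     = 5.893269.
Step 4: Ties present; correction factor C = 1 - 12/(12^3 - 12) = 0.993007. Corrected H = 5.893269 / 0.993007 = 5.934771.
Step 5: Under H0, H ~ chi^2(2); p-value = 0.051438.
Step 6: alpha = 0.1. reject H0.

H = 5.9348, df = 2, p = 0.051438, reject H0.


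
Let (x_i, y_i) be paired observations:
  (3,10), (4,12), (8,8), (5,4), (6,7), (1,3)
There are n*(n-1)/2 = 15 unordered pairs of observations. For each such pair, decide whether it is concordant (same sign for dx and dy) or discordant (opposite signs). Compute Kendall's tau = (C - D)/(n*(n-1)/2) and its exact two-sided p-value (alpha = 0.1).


Step 1: Enumerate the 15 unordered pairs (i,j) with i<j and classify each by sign(x_j-x_i) * sign(y_j-y_i).
  (1,2):dx=+1,dy=+2->C; (1,3):dx=+5,dy=-2->D; (1,4):dx=+2,dy=-6->D; (1,5):dx=+3,dy=-3->D
  (1,6):dx=-2,dy=-7->C; (2,3):dx=+4,dy=-4->D; (2,4):dx=+1,dy=-8->D; (2,5):dx=+2,dy=-5->D
  (2,6):dx=-3,dy=-9->C; (3,4):dx=-3,dy=-4->C; (3,5):dx=-2,dy=-1->C; (3,6):dx=-7,dy=-5->C
  (4,5):dx=+1,dy=+3->C; (4,6):dx=-4,dy=-1->C; (5,6):dx=-5,dy=-4->C
Step 2: C = 9, D = 6, total pairs = 15.
Step 3: tau = (C - D)/(n(n-1)/2) = (9 - 6)/15 = 0.200000.
Step 4: Exact two-sided p-value (enumerate n! = 720 permutations of y under H0): p = 0.719444.
Step 5: alpha = 0.1. fail to reject H0.

tau_b = 0.2000 (C=9, D=6), p = 0.719444, fail to reject H0.
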